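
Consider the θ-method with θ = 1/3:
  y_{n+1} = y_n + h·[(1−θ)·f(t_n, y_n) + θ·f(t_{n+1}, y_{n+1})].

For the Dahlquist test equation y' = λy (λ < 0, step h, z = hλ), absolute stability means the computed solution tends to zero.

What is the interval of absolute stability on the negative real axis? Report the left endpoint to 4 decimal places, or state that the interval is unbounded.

On y'=λy, z=hλ:
  y_{n+1} = y_n + z·[2/3·y_n + 1/3·y_{n+1}] ⇒ (1 − 1/3z)y_{n+1} = (1 + 2/3z)y_n
  Hence R(z) = (1 + 2/3z)/(1 − 1/3z).

Find x<0 with |R(x)|<1.
x=-1.32: |R|=0.0833
R=−1: 1+2/3x = −1+1/3x ⇒ -1/3x=2 ⇒ x=2/(-1/3)=-6.0000
Confirm numerically:
  x=-4.859: |R|=0.85482 <1
  x=-4.224: |R|=0.75415 <1
  x=-3.423: |R|=0.59879 <1
  x=-2.518: |R|=0.36897 <1
  x=-6.519: |R|=1.05452 >1
  x=-6.477: |R|=1.05033 >1
Stable set (-6.0000, 0).

(-6.0000, 0).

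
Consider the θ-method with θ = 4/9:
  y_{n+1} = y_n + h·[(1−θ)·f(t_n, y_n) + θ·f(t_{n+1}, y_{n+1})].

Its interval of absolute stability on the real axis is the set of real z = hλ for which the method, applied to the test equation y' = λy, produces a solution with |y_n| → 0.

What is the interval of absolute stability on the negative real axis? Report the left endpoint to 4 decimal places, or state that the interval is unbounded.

(-18.0000, 0).

Test eqn y'=λy, z=hλ:
  y_{n+1} = y_n + z·[5/9·y_n + 4/9·y_{n+1}] ⇒ (1 − 4/9z)y_{n+1} = (1 + 5/9z)y_n
  R(z) = (1 + 5/9z)/(1 − 4/9z).

Solve |R(x)|<1 on ℝ⁻.
x=-1.76: |R|=0.0125
R=−1: 1+5/9x = −1+4/9x ⇒ -1/9x=2 ⇒ x=2/(-1/9)=-18.0000
Confirm numerically:
  x=-15.373: |R|=0.96273 <1
  x=-15.270: |R|=0.96104 <1
  x=-9.983: |R|=0.83616 <1
  x=-8.404: |R|=0.77483 <1
  x=-18.498: |R|=1.00600 >1
  x=-18.402: |R|=1.00487 >1
Stable set (-18.0000, 0).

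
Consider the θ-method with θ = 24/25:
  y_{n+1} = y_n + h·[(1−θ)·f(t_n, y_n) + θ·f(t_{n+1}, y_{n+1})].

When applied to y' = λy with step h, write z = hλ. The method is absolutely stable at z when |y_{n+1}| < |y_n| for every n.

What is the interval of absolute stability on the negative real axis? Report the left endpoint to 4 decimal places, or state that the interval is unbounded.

unbounded; (−∞, 0).

Test eqn y'=λy, z=hλ:
  y_{n+1} = y_n + z·[1/25·y_n + 24/25·y_{n+1}] ⇒ (1 − 24/25z)y_{n+1} = (1 + 1/25z)y_n
  R(z) = (1 + 1/25z)/(1 − 24/25z).

Need |R(x)|<1, x<0.
x=-1.31: |R|=0.4197
x=-2: |R|=0.3151
x=-10: |R|=0.0566
x=-100: |R|=0.0309
θ=24/25≥1/2 ⇒ |1+1/25x|<|1−24/25x| ∀x<0 ⇒ unbounded interval.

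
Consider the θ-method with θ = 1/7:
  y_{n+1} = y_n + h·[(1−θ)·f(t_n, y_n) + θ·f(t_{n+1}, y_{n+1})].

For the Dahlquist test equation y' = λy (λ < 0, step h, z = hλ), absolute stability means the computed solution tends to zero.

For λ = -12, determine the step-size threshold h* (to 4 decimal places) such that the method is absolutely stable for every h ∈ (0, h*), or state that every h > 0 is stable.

(-2.8000,0); λ=-12 ⇒ h* = (14/5)/12 = 0.2333.

Test eqn y'=λy, z=hλ:
  y_{n+1} = y_n + z·[6/7·y_n + 1/7·y_{n+1}] ⇒ (1 − 1/7z)y_{n+1} = (1 + 6/7z)y_n
  Hence R(z) = (1 + 6/7z)/(1 − 1/7z).

Boundary: |R(x)|=1, x<0.
x=-1.45: |R|=0.2012
R=−1: 1+6/7x = −1+1/7x ⇒ -5/7x=2 ⇒ x=2/(-5/7)=-2.8000
Confirm numerically:
  x=-2.559: |R|=0.87394 <1
  x=-2.043: |R|=0.58144 <1
  x=-1.276: |R|=0.07927 <1
  x=-3.304: |R|=1.24457 >1
  x=-2.977: |R|=1.08870 >1
Stable set (-2.8000, 0).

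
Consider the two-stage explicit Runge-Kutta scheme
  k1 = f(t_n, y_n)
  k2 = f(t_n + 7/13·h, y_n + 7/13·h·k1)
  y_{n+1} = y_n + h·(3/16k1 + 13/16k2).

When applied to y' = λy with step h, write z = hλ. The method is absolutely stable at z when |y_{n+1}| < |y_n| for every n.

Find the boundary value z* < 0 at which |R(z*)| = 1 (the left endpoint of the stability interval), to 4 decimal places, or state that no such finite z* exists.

Set f=λy, z=hλ:
  k1=λy_n ⇒ h·k1=z·y_n;  k2=λ(1+7/13z)y_n ⇒ h·k2=z(1+7/13z)y_n
  y_{n+1}/y_n = 1 + 3/16z + 13/16z(1+7/13z) = 1 + z + 7/16z²
  ⇒ R(z) = 1 + z + 7/16z².

Boundary: |R(x)|=1, x<0.
x=-1.27: |R|=0.4356
R=1: x+7/16x²=0 ⇒ x=−16/7=-2.2857; min R=1−1/(4·7/16)=0.4286>−1
Confirm numerically:
  x=-1.511: |R|=0.48787 <1
  x=-1.254: |R|=0.43398 <1
  x=-1.005: |R|=0.43689 <1
  x=-2.835: |R|=1.68129 >1
  x=-2.335: |R|=1.05035 >1
Interval (-2.2857, 0).

left endpoint -2.2857.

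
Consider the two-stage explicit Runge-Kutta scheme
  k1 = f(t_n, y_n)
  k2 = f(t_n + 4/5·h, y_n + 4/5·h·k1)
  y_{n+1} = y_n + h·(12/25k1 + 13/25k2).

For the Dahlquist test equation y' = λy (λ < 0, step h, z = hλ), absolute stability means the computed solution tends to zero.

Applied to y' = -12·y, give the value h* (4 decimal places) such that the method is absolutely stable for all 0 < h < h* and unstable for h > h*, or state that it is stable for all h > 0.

(-2.4038,0); λ=-12 ⇒ h* = (125/52)/12 = 0.2003.

Set f=λy, z=hλ:
  k1=λy_n ⇒ h·k1=z·y_n;  k2=λ(1+4/5z)y_n ⇒ h·k2=z(1+4/5z)y_n
  y_{n+1}/y_n = 1 + 12/25z + 13/25z(1+4/5z) = 1 + z + 52/125z²
  ⇒ R(z) = 1 + z + 52/125z².

Need |R(x)|<1, x<0.
x=-0.94: |R|=0.4276
R=1: x+52/125x²=0 ⇒ x=−125/52=-2.4038; min R=1−1/(4·52/125)=0.3990>−1
Confirm numerically:
  x=-2.081: |R|=0.72051 <1
  x=-1.990: |R|=0.65740 <1
  x=-1.800: |R|=0.54784 <1
  x=-1.357: |R|=0.40904 <1
  x=-2.962: |R|=1.68775 >1
  x=-2.916: |R|=1.62127 >1
  x=-2.499: |R|=1.09892 >1
Stable set (-2.4038, 0).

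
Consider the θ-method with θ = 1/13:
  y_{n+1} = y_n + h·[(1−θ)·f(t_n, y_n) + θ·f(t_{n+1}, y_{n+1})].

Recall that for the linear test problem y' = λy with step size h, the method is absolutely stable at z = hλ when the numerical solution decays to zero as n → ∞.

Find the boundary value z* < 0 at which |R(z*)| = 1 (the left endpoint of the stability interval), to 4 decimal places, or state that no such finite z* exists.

left endpoint -2.3636.

Set f=λy, z=hλ:
  y_{n+1} = y_n + z·[12/13·y_n + 1/13·y_{n+1}] ⇒ (1 − 1/13z)y_{n+1} = (1 + 12/13z)y_n
  so R(z) = (1 + 12/13z)/(1 − 1/13z).

Boundary: |R(x)|=1, x<0.
x=-1.47: |R|=0.3207
R=−1: 1+12/13x = −1+1/13x ⇒ -11/13x=2 ⇒ x=2/(-11/13)=-2.3636
Confirm numerically:
  x=-2.068: |R|=0.78418 <1
  x=-1.681: |R|=0.48852 <1
  x=-1.272: |R|=0.15863 <1
  x=-1.229: |R|=0.12285 <1
  x=-2.728: |R|=1.25483 >1
  x=-2.504: |R|=1.09959 >1
Interval (-2.3636, 0).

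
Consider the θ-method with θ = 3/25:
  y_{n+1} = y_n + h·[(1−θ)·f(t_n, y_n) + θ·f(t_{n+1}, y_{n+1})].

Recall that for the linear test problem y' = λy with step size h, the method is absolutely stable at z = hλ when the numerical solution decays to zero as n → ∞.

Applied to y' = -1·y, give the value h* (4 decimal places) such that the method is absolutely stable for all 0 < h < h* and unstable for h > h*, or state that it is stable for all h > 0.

(-2.6316,0); λ=-1 ⇒ h* = (50/19)/1 = 2.6316.

On y'=λy, z=hλ:
  y_{n+1} = y_n + z·[22/25·y_n + 3/25·y_{n+1}] ⇒ (1 − 3/25z)y_{n+1} = (1 + 22/25z)y_n
  R(z) = (1 + 22/25z)/(1 − 3/25z).

Need |R(x)|<1, x<0.
x=-0.83: |R|=0.2452
R=−1: 1+22/25x = −1+3/25x ⇒ -19/25x=2 ⇒ x=2/(-19/25)=-2.6316
Confirm numerically:
  x=-2.229: |R|=0.75861 <1
  x=-1.947: |R|=0.57826 <1
  x=-1.829: |R|=0.49982 <1
  x=-1.676: |R|=0.39536 <1
  x=-3.174: |R|=1.29853 >1
  x=-2.918: |R|=1.16123 >1
So |R|<1 on (-2.6316, 0).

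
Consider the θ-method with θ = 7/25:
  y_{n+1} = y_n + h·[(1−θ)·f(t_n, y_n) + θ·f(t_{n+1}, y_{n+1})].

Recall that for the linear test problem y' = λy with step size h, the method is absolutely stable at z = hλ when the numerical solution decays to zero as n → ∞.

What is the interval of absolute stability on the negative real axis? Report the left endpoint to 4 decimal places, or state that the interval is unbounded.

(-4.5455, 0).

Set f=λy, z=hλ:
  y_{n+1} = y_n + z·[18/25·y_n + 7/25·y_{n+1}] ⇒ (1 − 7/25z)y_{n+1} = (1 + 18/25z)y_n
  R(z) = (1 + 18/25z)/(1 − 7/25z).

Boundary: |R(x)|=1, x<0.
x=-1.31: |R|=0.0416
R=−1: 1+18/25x = −1+7/25x ⇒ -11/25x=2 ⇒ x=2/(-11/25)=-4.5455
Confirm numerically:
  x=-3.996: |R|=0.88590 <1
  x=-3.486: |R|=0.76410 <1
  x=-3.083: |R|=0.65464 <1
  x=-2.932: |R|=0.61014 <1
  x=-5.038: |R|=1.08990 >1
  x=-4.729: |R|=1.03475 >1
Interval (-4.5455, 0).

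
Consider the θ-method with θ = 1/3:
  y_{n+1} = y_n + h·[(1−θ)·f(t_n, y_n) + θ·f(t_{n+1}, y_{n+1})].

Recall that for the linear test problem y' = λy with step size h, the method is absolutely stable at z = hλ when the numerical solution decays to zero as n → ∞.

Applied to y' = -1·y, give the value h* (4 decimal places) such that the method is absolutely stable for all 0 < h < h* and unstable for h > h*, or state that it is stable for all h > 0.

Set f=λy, z=hλ:
  y_{n+1} = y_n + z·[2/3·y_n + 1/3·y_{n+1}] ⇒ (1 − 1/3z)y_{n+1} = (1 + 2/3z)y_n
  Hence R(z) = (1 + 2/3z)/(1 − 1/3z).

Solve |R(x)|<1 on ℝ⁻.
x=-0.69: |R|=0.4390
R=−1: 1+2/3x = −1+1/3x ⇒ -1/3x=2 ⇒ x=2/(-1/3)=-6.0000
Confirm numerically:
  x=-4.592: |R|=0.81454 <1
  x=-4.372: |R|=0.77916 <1
  x=-4.253: |R|=0.75913 <1
  x=-2.902: |R|=0.47509 <1
  x=-6.352: |R|=1.03764 >1
  x=-6.221: |R|=1.02397 >1
Interval (-6.0000, 0).

(-6.0000,0); λ=-1 ⇒ h* = (6)/1 = 6.0000.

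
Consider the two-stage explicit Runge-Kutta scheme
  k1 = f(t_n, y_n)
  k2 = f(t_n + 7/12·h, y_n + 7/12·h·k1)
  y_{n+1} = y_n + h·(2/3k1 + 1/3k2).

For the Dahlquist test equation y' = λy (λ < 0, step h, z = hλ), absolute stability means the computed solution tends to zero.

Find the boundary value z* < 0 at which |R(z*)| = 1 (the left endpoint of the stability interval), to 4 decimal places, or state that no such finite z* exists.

z* = -5.1429.

Set f=λy, z=hλ:
  k1=λy_n ⇒ h·k1=z·y_n;  k2=λ(1+7/12z)y_n ⇒ h·k2=z(1+7/12z)y_n
  y_{n+1}/y_n = 1 + 2/3z + 1/3z(1+7/12z) = 1 + z + 7/36z²
  so R(z) = 1 + z + 7/36z².

Need |R(x)|<1, x<0.
x=-0.64: |R|=0.4396
R=1: x+7/36x²=0 ⇒ x=−36/7=-5.1429; min R=1−1/(4·7/36)=-0.2857>−1
Confirm numerically:
  x=-2.494: |R|=0.28455 <1
  x=-2.172: |R|=0.25469 <1
  x=-2.059: |R|=0.23466 <1
  x=-5.737: |R|=1.66278 >1
  x=-5.650: |R|=1.55715 >1
  x=-5.525: |R|=1.41054 >1
So |R|<1 on (-5.1429, 0).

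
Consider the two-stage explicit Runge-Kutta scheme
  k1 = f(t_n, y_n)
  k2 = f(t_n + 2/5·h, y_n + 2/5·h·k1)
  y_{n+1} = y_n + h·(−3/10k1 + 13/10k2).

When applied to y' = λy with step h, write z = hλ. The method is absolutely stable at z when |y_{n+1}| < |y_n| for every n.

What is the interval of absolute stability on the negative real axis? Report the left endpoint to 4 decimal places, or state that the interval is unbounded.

(-1.9231, 0).

On y'=λy, z=hλ:
  k1=λy_n ⇒ h·k1=z·y_n;  k2=λ(1+2/5z)y_n ⇒ h·k2=z(1+2/5z)y_n
  y_{n+1}/y_n = 1 − 3/10z + 13/10z(1+2/5z) = 1 + z + 13/25z²
  Hence R(z) = 1 + z + 13/25z².

Find x<0 with |R(x)|<1.
x=-0.59: |R|=0.5910
R=1: x+13/25x²=0 ⇒ x=−25/13=-1.9231; min R=1−1/(4·13/25)=0.5192>−1
Confirm numerically:
  x=-1.889: |R|=0.96653 <1
  x=-1.525: |R|=0.68432 <1
  x=-0.810: |R|=0.53117 <1
  x=-2.357: |R|=1.53183 >1
  x=-2.061: |R|=1.14781 >1
Interval (-1.9231, 0).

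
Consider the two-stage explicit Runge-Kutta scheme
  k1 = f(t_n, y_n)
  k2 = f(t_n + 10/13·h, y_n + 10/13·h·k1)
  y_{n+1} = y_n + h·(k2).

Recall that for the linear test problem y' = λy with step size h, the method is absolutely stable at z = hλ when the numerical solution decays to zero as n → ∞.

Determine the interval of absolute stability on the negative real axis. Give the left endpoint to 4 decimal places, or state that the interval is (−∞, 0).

With y'=λy (z=hλ):
  k1=λy_n ⇒ h·k1=z·y_n;  k2=λ(1+10/13z)y_n ⇒ h·k2=z(1+10/13z)y_n
  y_{n+1}/y_n = 1 + z(1+10/13z) = 1 + z + 10/13z²
  R(z) = 1 + z + 10/13z².

Solve |R(x)|<1 on ℝ⁻.
x=-1.34: |R|=1.0412
R=1: x+10/13x²=0 ⇒ x=−13/10=-1.3000; min R=1−1/(4·10/13)=0.6750>−1
Confirm numerically:
  x=-1.185: |R|=0.89517 <1
  x=-0.936: |R|=0.73792 <1
  x=-0.784: |R|=0.68881 <1
  x=-0.667: |R|=0.67522 <1
  x=-1.368: |R|=1.07156 >1
  x=-1.345: |R|=1.04656 >1
So |R|<1 on (-1.3000, 0).

(-1.3000, 0).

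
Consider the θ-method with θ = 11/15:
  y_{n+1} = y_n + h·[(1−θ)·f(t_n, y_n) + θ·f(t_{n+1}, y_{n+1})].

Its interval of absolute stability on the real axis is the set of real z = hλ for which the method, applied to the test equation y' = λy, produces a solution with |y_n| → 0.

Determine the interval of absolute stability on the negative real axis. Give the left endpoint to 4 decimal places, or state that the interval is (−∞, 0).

(−∞, 0) — no finite endpoint.

With y'=λy (z=hλ):
  y_{n+1} = y_n + z·[4/15·y_n + 11/15·y_{n+1}] ⇒ (1 − 11/15z)y_{n+1} = (1 + 4/15z)y_n
  R(z) = (1 + 4/15z)/(1 − 11/15z).

Need |R(x)|<1, x<0.
x=-1.8: |R|=0.2241
x=-2: |R|=0.1892
x=-10: |R|=0.2000
x=-100: |R|=0.3453
θ=11/15≥1/2 ⇒ |1+4/15x|<|1−11/15x| ∀x<0 ⇒ unbounded interval.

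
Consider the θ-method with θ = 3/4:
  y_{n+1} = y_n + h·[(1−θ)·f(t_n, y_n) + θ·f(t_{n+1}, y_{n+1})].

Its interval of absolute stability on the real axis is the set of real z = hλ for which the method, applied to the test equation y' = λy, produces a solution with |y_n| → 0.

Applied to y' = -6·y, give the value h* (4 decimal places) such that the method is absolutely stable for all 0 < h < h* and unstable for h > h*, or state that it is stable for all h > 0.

(−∞, 0) — no finite endpoint. Any h>0 works for λ=-6.

Test eqn y'=λy, z=hλ:
  y_{n+1} = y_n + z·[1/4·y_n + 3/4·y_{n+1}] ⇒ (1 − 3/4z)y_{n+1} = (1 + 1/4z)y_n
  R(z) = (1 + 1/4z)/(1 − 3/4z).

Boundary: |R(x)|=1, x<0.
x=-1.2: |R|=0.3684
x=-2: |R|=0.2000
x=-10: |R|=0.1765
x=-100: |R|=0.3158
θ=3/4≥1/2 ⇒ |1+1/4x|<|1−3/4x| ∀x<0 ⇒ unbounded interval.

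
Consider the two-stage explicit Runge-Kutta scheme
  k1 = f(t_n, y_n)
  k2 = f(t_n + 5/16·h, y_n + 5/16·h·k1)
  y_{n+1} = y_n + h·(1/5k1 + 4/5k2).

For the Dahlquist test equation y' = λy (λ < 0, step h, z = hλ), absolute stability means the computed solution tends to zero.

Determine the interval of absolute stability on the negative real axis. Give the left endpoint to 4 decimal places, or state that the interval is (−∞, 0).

Set f=λy, z=hλ:
  k1=λy_n ⇒ h·k1=z·y_n;  k2=λ(1+5/16z)y_n ⇒ h·k2=z(1+5/16z)y_n
  y_{n+1}/y_n = 1 + 1/5z + 4/5z(1+5/16z) = 1 + z + 1/4z²
  ⇒ R(z) = 1 + z + 1/4z².

Find x<0 with |R(x)|<1.
x=-1.74: |R|=0.0169
R=1: x+1/4x²=0 ⇒ x=−4=-4.0000; min R=1−1/(4·1/4)=0.0000>−1
Confirm numerically:
  x=-3.586: |R|=0.62885 <1
  x=-3.155: |R|=0.33351 <1
  x=-2.570: |R|=0.08122 <1
  x=-2.156: |R|=0.00608 <1
  x=-4.217: |R|=1.22877 >1
  x=-4.026: |R|=1.02617 >1
Interval (-4.0000, 0).

z∈(-4.0000,0).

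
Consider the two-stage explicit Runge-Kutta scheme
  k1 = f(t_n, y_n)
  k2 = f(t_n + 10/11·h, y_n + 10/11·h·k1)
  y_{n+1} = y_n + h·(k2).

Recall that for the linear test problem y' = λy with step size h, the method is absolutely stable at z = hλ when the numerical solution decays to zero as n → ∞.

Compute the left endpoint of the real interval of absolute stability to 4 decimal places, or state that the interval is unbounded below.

left endpoint -1.1000.

Test eqn y'=λy, z=hλ:
  k1=λy_n ⇒ h·k1=z·y_n;  k2=λ(1+10/11z)y_n ⇒ h·k2=z(1+10/11z)y_n
  y_{n+1}/y_n = 1 + z(1+10/11z) = 1 + z + 10/11z²
  R(z) = 1 + z + 10/11z².

Need |R(x)|<1, x<0.
x=-1.23: |R|=1.1454
R=1: x+10/11x²=0 ⇒ x=−11/10=-1.1000; min R=1−1/(4·10/11)=0.7250>−1
Confirm numerically:
  x=-0.909: |R|=0.84216 <1
  x=-0.886: |R|=0.82763 <1
  x=-0.699: |R|=0.74518 <1
  x=-1.612: |R|=1.75031 >1
  x=-1.310: |R|=1.25009 >1
Stable set (-1.1000, 0).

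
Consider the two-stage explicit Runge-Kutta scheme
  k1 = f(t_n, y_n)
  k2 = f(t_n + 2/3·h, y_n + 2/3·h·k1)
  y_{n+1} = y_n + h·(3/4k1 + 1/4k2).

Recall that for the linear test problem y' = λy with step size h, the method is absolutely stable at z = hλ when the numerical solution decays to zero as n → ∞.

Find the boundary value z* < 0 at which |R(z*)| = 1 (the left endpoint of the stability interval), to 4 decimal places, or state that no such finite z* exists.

z* = -6.0000.

With y'=λy (z=hλ):
  k1=λy_n ⇒ h·k1=z·y_n;  k2=λ(1+2/3z)y_n ⇒ h·k2=z(1+2/3z)y_n
  y_{n+1}/y_n = 1 + 3/4z + 1/4z(1+2/3z) = 1 + z + 1/6z²
  ⇒ R(z) = 1 + z + 1/6z².

Boundary: |R(x)|=1, x<0.
x=-0.58: |R|=0.4761
R=1: x+1/6x²=0 ⇒ x=−6=-6.0000; min R=1−1/(4·1/6)=-0.5000>−1
Confirm numerically:
  x=-5.731: |R|=0.74306 <1
  x=-5.089: |R|=0.22732 <1
  x=-4.599: |R|=0.07387 <1
  x=-2.678: |R|=0.48272 <1
  x=-6.111: |R|=1.11305 >1
  x=-6.082: |R|=1.08312 >1
So |R|<1 on (-6.0000, 0).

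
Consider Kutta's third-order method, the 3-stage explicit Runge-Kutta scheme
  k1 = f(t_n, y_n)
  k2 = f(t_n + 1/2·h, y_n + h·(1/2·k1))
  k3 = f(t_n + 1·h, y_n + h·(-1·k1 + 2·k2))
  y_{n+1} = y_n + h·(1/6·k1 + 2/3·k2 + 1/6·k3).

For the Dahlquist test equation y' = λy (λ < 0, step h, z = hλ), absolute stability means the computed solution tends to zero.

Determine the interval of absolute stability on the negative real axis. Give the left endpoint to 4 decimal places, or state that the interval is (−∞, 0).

(-2.5127, 0).

Test eqn y'=λy, z=hλ:
  order 3, 3-stage ⇒ R(z)=1+z+z^2/2+z^3/6
  (e.g. R(-1.67)=-0.05179, |R|=0.05179)

Find x<0 with |R(x)|<1.
x=-1.67: |R|=0.0518
|R(-2.85)|=1.6469 |R(-2.69)|=1.3161 |R(-0.75)|=0.4609
Bisect:
  x_lo=-2.8754 |R|=1.7038  x_hi=-0.2181 |R|=0.8040
  mid=-1.54676 |R|=0.03271 →hi
  mid=-2.21109 |R|=0.56827 →hi
  mid=-2.54326 |R|=1.05088 →lo
  mid=-2.37717 |R|=0.79058 →hi
  mid=-2.46022 |R|=0.91569 →hi
  mid=-2.50174 |R|=0.98199 →hi
  mid=-2.52250 |R|=1.01611 →lo
  ...
  [-2.51277,-2.51260] ⇒ x*=-2.5127
Interval (-2.5127, 0).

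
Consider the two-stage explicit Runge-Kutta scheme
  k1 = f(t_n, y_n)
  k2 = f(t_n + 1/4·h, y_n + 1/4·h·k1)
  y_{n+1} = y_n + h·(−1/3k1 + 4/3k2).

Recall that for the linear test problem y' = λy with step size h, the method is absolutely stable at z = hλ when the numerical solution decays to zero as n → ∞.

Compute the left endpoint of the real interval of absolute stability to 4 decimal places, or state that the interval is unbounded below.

z* = -3.0000.

Set f=λy, z=hλ:
  k1=λy_n ⇒ h·k1=z·y_n;  k2=λ(1+1/4z)y_n ⇒ h·k2=z(1+1/4z)y_n
  y_{n+1}/y_n = 1 − 1/3z + 4/3z(1+1/4z) = 1 + z + 1/3z²
  R(z) = 1 + z + 1/3z².

Find x<0 with |R(x)|<1.
x=-0.39: |R|=0.6607
R=1: x+1/3x²=0 ⇒ x=−3=-3.0000; min R=1−1/(4·1/3)=0.2500>−1
Confirm numerically:
  x=-2.352: |R|=0.49197 <1
  x=-2.119: |R|=0.37772 <1
  x=-2.110: |R|=0.37403 <1
  x=-1.253: |R|=0.27034 <1
  x=-3.594: |R|=1.71161 >1
  x=-3.578: |R|=1.68936 >1
  x=-3.395: |R|=1.44701 >1
So |R|<1 on (-3.0000, 0).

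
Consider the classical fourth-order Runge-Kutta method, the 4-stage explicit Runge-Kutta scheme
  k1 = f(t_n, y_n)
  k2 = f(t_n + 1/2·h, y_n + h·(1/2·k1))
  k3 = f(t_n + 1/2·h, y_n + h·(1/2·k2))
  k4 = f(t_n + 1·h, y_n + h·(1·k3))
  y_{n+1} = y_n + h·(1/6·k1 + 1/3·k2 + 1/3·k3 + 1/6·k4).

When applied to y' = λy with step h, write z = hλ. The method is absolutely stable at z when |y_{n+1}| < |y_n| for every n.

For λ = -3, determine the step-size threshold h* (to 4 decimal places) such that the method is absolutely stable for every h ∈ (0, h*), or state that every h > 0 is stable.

Test eqn y'=λy, z=hλ:
  order 4, 4-stage ⇒ R(z)=1+z+z^2/2+z^3/6+z^4/24
  (e.g. R(-1.57)=0.27062, |R|=0.27062)

Solve |R(x)|<1 on ℝ⁻.
x=-1.57: |R|=0.2706
|R(-3.16)|=1.7284 |R(-2.27)|=0.4633 |R(-1.32)|=0.2944
Bisect:
  x_lo=-3.2578 |R|=1.9796  x_hi=-0.2395 |R|=0.7870
  mid=-1.74866 |R|=0.27866 →hi
  mid=-2.50323 |R|=0.65161 →hi
  mid=-2.88052 |R|=1.15333 →lo
  mid=-2.69188 |R|=0.86806 →hi
  mid=-2.78620 |R|=1.00137 →lo
  mid=-2.73904 |R|=0.93247 →hi
  mid=-2.76262 |R|=0.96635 →hi
  mid=-2.77441 |R|=0.98372 →hi
  ...
  [-2.78546,-2.78528] ⇒ x*=-2.7853
So |R|<1 on (-2.7853, 0).

(-2.7853,0); λ=-3 ⇒ h* = 0.9284.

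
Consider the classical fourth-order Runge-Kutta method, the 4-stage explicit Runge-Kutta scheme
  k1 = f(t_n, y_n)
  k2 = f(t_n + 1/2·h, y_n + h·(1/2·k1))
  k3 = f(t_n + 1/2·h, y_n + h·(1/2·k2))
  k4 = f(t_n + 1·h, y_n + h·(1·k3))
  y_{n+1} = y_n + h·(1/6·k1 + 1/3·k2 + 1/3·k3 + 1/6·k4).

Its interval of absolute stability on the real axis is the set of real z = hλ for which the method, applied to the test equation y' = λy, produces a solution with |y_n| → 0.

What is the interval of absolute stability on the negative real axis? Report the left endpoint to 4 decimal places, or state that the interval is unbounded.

Set f=λy, z=hλ:
  order 4, 4-stage ⇒ R(z)=1+z+z^2/2+z^3/6+z^4/24
  (e.g. R(-0.98)=0.38177, |R|=0.38177)

Boundary: |R(x)|=1, x<0.
x=-0.98: |R|=0.3818
|R(-2.04)|=0.3475 |R(-1.18)|=0.3231 |R(-0.6)|=0.5494
Bisect:
  x_lo=-3.2794 |R|=2.0389  x_hi=-0.0509 |R|=0.9504
  mid=-1.66516 |R|=0.27205 →hi
  mid=-2.47229 |R|=0.62192 →hi
  mid=-2.87585 |R|=1.14534 →lo
  mid=-2.67407 |R|=0.84486 →hi
  mid=-2.77496 |R|=0.98453 →hi
  mid=-2.82541 |R|=1.06218 →lo
  mid=-2.80018 |R|=1.02268 →lo
  mid=-2.78757 |R|=1.00344 →lo
  mid=-2.78127 |R|=0.99395 →hi
  mid=-2.78442 |R|=0.99868 →hi
  ...
  [-2.78541,-2.78521] ⇒ x*=-2.7853
Interval (-2.7853, 0).

(-2.7853, 0).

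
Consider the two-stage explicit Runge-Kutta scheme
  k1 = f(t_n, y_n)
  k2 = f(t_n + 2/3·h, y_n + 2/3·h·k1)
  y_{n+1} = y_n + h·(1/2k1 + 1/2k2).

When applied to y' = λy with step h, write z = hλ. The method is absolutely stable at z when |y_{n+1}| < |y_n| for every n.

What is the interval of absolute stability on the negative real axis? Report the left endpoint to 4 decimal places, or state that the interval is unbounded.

(-3.0000, 0).

Set f=λy, z=hλ:
  k1=λy_n ⇒ h·k1=z·y_n;  k2=λ(1+2/3z)y_n ⇒ h·k2=z(1+2/3z)y_n
  y_{n+1}/y_n = 1 + 1/2z + 1/2z(1+2/3z) = 1 + z + 1/3z²
  Hence R(z) = 1 + z + 1/3z².

Boundary: |R(x)|=1, x<0.
x=-1.07: |R|=0.3116
R=1: x+1/3x²=0 ⇒ x=−3=-3.0000; min R=1−1/(4·1/3)=0.2500>−1
Confirm numerically:
  x=-2.946: |R|=0.94697 <1
  x=-2.904: |R|=0.90707 <1
  x=-2.484: |R|=0.57275 <1
  x=-1.248: |R|=0.27117 <1
  x=-3.247: |R|=1.26734 >1
  x=-3.216: |R|=1.23155 >1
  x=-3.135: |R|=1.14107 >1
Stable set (-3.0000, 0).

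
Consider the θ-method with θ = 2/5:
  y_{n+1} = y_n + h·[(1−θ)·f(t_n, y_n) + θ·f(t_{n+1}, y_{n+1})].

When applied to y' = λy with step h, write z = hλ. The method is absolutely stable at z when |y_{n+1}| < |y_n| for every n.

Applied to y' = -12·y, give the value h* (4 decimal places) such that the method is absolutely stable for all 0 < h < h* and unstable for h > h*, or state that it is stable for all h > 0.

With y'=λy (z=hλ):
  y_{n+1} = y_n + z·[3/5·y_n + 2/5·y_{n+1}] ⇒ (1 − 2/5z)y_{n+1} = (1 + 3/5z)y_n
  so R(z) = (1 + 3/5z)/(1 − 2/5z).

Need |R(x)|<1, x<0.
x=-1.43: |R|=0.0903
R=−1: 1+3/5x = −1+2/5x ⇒ -1/5x=2 ⇒ x=2/(-1/5)=-10.0000
Confirm numerically:
  x=-9.631: |R|=0.98479 <1
  x=-5.911: |R|=0.75693 <1
  x=-5.869: |R|=0.75320 <1
  x=-4.649: |R|=0.62575 <1
  x=-10.364: |R|=1.01415 >1
  x=-10.291: |R|=1.01138 >1
  x=-10.284: |R|=1.01111 >1
Stable set (-10.0000, 0).

(-10.0000,0); λ=-12 ⇒ h* = (10)/12 = 0.8333.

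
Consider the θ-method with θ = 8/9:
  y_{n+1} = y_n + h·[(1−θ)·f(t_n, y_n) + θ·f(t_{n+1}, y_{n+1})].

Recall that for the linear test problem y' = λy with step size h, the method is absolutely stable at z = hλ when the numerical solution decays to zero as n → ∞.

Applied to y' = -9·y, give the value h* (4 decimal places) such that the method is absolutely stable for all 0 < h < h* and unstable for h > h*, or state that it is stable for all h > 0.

unbounded; (−∞, 0). Any h>0 works for λ=-9.

With y'=λy (z=hλ):
  y_{n+1} = y_n + z·[1/9·y_n + 8/9·y_{n+1}] ⇒ (1 − 8/9z)y_{n+1} = (1 + 1/9z)y_n
  ⇒ R(z) = (1 + 1/9z)/(1 − 8/9z).

Boundary: |R(x)|=1, x<0.
x=-1.2: |R|=0.4194
x=-2: |R|=0.2800
x=-10: |R|=0.0112
x=-100: |R|=0.1125
θ=8/9≥1/2 ⇒ |1+1/9x|<|1−8/9x| ∀x<0 ⇒ stable on all of ℝ⁻.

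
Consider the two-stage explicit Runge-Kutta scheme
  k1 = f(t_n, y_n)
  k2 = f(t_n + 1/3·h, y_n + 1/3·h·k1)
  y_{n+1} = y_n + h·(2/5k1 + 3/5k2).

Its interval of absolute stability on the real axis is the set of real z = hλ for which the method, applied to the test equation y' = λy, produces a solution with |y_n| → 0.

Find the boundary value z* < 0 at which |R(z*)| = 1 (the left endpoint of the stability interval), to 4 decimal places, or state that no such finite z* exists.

left endpoint -5.0000.

Set f=λy, z=hλ:
  k1=λy_n ⇒ h·k1=z·y_n;  k2=λ(1+1/3z)y_n ⇒ h·k2=z(1+1/3z)y_n
  y_{n+1}/y_n = 1 + 2/5z + 3/5z(1+1/3z) = 1 + z + 1/5z²
  R(z) = 1 + z + 1/5z².

Boundary: |R(x)|=1, x<0.
x=-1.48: |R|=0.0419
R=1: x+1/5x²=0 ⇒ x=−5=-5.0000; min R=1−1/(4·1/5)=-0.2500>−1
Confirm numerically:
  x=-4.625: |R|=0.65313 <1
  x=-3.676: |R|=0.02660 <1
  x=-2.138: |R|=0.22379 <1
  x=-5.498: |R|=1.54760 >1
  x=-5.188: |R|=1.19507 >1
  x=-5.132: |R|=1.13548 >1
So |R|<1 on (-5.0000, 0).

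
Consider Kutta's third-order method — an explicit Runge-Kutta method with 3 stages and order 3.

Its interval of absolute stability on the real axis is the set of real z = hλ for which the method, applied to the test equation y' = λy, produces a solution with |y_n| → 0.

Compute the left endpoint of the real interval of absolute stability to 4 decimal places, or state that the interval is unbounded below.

left endpoint -2.5127.

With y'=λy (z=hλ):
  order 3, 3-stage ⇒ R(z)=1+z+z^2/2+z^3/6
  (e.g. R(-0.91)=0.37845, |R|=0.37845)

Boundary: |R(x)|=1, x<0.
x=-0.91: |R|=0.3785
|R(-2.28)|=0.6562 |R(-1.93)|=0.2657 |R(-0.82)|=0.4243
Bisect:
  x_lo=-3.1843 |R|=2.4957  x_hi=-0.2473 |R|=0.7807
  mid=-1.71582 |R|=0.08570 →hi
  mid=-2.45005 |R|=0.89985 →hi
  mid=-2.81717 |R|=1.57533 →lo
  mid=-2.63361 |R|=1.21007 →lo
  mid=-2.54183 |R|=1.04847 →lo
  mid=-2.49594 |R|=0.97258 →hi
  mid=-2.51889 |R|=1.01013 →lo
  mid=-2.50741 |R|=0.99126 →hi
  mid=-2.51315 |R|=1.00067 →lo
  ...
  [-2.51279,-2.51261] ⇒ x*=-2.5127
So |R|<1 on (-2.5127, 0).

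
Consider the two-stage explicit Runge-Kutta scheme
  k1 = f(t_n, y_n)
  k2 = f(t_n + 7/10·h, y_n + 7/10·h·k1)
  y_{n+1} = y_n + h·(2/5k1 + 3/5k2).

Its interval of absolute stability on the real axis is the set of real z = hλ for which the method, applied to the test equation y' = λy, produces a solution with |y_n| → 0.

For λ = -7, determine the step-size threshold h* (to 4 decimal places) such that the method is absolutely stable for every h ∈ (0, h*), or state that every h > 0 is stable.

(-2.3810,0); λ=-7 ⇒ h* = (50/21)/7 = 0.3401.

Test eqn y'=λy, z=hλ:
  k1=λy_n ⇒ h·k1=z·y_n;  k2=λ(1+7/10z)y_n ⇒ h·k2=z(1+7/10z)y_n
  y_{n+1}/y_n = 1 + 2/5z + 3/5z(1+7/10z) = 1 + z + 21/50z²
  R(z) = 1 + z + 21/50z².

Solve |R(x)|<1 on ℝ⁻.
x=-0.92: |R|=0.4355
R=1: x+21/50x²=0 ⇒ x=−50/21=-2.3810; min R=1−1/(4·21/50)=0.4048>−1
Confirm numerically:
  x=-2.204: |R|=0.83620 <1
  x=-2.197: |R|=0.83026 <1
  x=-2.012: |R|=0.68822 <1
  x=-1.065: |R|=0.41137 <1
  x=-2.876: |R|=1.59798 >1
  x=-2.639: |R|=1.28601 >1
  x=-2.573: |R|=1.20754 >1
Interval (-2.3810, 0).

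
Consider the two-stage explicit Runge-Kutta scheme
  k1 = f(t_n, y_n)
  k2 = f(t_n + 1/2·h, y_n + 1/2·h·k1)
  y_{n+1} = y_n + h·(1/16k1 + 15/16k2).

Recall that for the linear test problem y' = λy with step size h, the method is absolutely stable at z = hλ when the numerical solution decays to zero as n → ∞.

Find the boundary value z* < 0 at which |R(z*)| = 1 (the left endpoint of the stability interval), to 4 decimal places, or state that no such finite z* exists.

left endpoint -2.1333.

Test eqn y'=λy, z=hλ:
  k1=λy_n ⇒ h·k1=z·y_n;  k2=λ(1+1/2z)y_n ⇒ h·k2=z(1+1/2z)y_n
  y_{n+1}/y_n = 1 + 1/16z + 15/16z(1+1/2z) = 1 + z + 15/32z²
  R(z) = 1 + z + 15/32z².

Boundary: |R(x)|=1, x<0.
x=-1.27: |R|=0.4860
R=1: x+15/32x²=0 ⇒ x=−32/15=-2.1333; min R=1−1/(4·15/32)=0.4667>−1
Confirm numerically:
  x=-1.918: |R|=0.80640 <1
  x=-1.046: |R|=0.46687 <1
  x=-0.945: |R|=0.47361 <1
  x=-0.871: |R|=0.48461 <1
  x=-2.663: |R|=1.66117 >1
  x=-2.278: |R|=1.15448 >1
  x=-2.224: |R|=1.09452 >1
Interval (-2.1333, 0).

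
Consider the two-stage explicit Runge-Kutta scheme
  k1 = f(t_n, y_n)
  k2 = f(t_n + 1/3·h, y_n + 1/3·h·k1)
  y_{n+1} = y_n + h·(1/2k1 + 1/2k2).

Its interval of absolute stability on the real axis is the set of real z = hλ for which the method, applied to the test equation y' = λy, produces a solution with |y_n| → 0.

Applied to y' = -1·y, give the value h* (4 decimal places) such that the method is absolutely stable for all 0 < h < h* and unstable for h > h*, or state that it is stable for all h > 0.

(-6.0000,0); λ=-1 ⇒ h* = (6)/1 = 6.0000.

Set f=λy, z=hλ:
  k1=λy_n ⇒ h·k1=z·y_n;  k2=λ(1+1/3z)y_n ⇒ h·k2=z(1+1/3z)y_n
  y_{n+1}/y_n = 1 + 1/2z + 1/2z(1+1/3z) = 1 + z + 1/6z²
  Hence R(z) = 1 + z + 1/6z².

Need |R(x)|<1, x<0.
x=-1.77: |R|=0.2479
R=1: x+1/6x²=0 ⇒ x=−6=-6.0000; min R=1−1/(4·1/6)=-0.5000>−1
Confirm numerically:
  x=-3.976: |R|=0.34124 <1
  x=-3.869: |R|=0.37414 <1
  x=-3.731: |R|=0.41094 <1
  x=-2.480: |R|=0.45493 <1
  x=-6.431: |R|=1.46196 >1
  x=-6.191: |R|=1.19708 >1
Interval (-6.0000, 0).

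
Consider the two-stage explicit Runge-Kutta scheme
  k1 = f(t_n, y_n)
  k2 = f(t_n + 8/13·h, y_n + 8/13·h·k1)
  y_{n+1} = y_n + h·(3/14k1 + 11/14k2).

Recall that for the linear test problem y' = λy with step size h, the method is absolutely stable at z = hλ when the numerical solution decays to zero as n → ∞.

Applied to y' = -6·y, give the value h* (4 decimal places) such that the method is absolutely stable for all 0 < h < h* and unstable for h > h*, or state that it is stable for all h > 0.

On y'=λy, z=hλ:
  k1=λy_n ⇒ h·k1=z·y_n;  k2=λ(1+8/13z)y_n ⇒ h·k2=z(1+8/13z)y_n
  y_{n+1}/y_n = 1 + 3/14z + 11/14z(1+8/13z) = 1 + z + 44/91z²
  Hence R(z) = 1 + z + 44/91z².

Boundary: |R(x)|=1, x<0.
x=-0.98: |R|=0.4844
R=1: x+44/91x²=0 ⇒ x=−91/44=-2.0682; min R=1−1/(4·44/91)=0.4830>−1
Confirm numerically:
  x=-1.318: |R|=0.52193 <1
  x=-0.936: |R|=0.48761 <1
  x=-0.931: |R|=0.48809 <1
  x=-2.537: |R|=1.57509 >1
  x=-2.168: |R|=1.10464 >1
Interval (-2.0682, 0).

(-2.0682,0); λ=-6 ⇒ h* = (91/44)/6 = 0.3447.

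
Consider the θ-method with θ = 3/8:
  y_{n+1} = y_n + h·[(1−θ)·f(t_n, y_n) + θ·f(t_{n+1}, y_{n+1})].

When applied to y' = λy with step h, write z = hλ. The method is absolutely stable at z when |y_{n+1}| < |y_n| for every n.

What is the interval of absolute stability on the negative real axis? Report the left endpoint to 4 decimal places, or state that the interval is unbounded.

z∈(-8.0000,0).

Test eqn y'=λy, z=hλ:
  y_{n+1} = y_n + z·[5/8·y_n + 3/8·y_{n+1}] ⇒ (1 − 3/8z)y_{n+1} = (1 + 5/8z)y_n
  so R(z) = (1 + 5/8z)/(1 − 3/8z).

Find x<0 with |R(x)|<1.
x=-1.53: |R|=0.0278
R=−1: 1+5/8x = −1+3/8x ⇒ -1/4x=2 ⇒ x=2/(-1/4)=-8.0000
Confirm numerically:
  x=-6.395: |R|=0.88192 <1
  x=-5.082: |R|=0.74895 <1
  x=-4.584: |R|=0.68591 <1
  x=-4.460: |R|=0.66885 <1
  x=-8.214: |R|=1.01311 >1
  x=-8.190: |R|=1.01167 >1
So |R|<1 on (-8.0000, 0).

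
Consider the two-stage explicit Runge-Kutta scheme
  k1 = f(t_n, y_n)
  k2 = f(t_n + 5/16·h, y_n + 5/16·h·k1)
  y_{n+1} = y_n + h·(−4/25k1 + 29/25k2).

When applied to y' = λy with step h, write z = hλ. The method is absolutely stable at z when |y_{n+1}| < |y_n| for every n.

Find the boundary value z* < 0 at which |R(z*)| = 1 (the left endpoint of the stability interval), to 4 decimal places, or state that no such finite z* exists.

left endpoint -2.7586.

On y'=λy, z=hλ:
  k1=λy_n ⇒ h·k1=z·y_n;  k2=λ(1+5/16z)y_n ⇒ h·k2=z(1+5/16z)y_n
  y_{n+1}/y_n = 1 − 4/25z + 29/25z(1+5/16z) = 1 + z + 29/80z²
  Hence R(z) = 1 + z + 29/80z².

Boundary: |R(x)|=1, x<0.
x=-1.66: |R|=0.3389
R=1: x+29/80x²=0 ⇒ x=−80/29=-2.7586; min R=1−1/(4·29/80)=0.3103>−1
Confirm numerically:
  x=-2.253: |R|=0.58705 <1
  x=-1.875: |R|=0.39941 <1
  x=-1.553: |R|=0.32128 <1
  x=-2.880: |R|=1.12672 >1
  x=-2.817: |R|=1.05961 >1
So |R|<1 on (-2.7586, 0).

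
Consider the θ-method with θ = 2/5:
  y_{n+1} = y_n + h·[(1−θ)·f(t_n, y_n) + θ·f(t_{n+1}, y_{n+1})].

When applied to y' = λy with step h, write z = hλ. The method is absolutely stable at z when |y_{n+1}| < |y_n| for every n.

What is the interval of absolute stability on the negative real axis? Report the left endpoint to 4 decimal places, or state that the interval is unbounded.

z∈(-10.0000,0).

Test eqn y'=λy, z=hλ:
  y_{n+1} = y_n + z·[3/5·y_n + 2/5·y_{n+1}] ⇒ (1 − 2/5z)y_{n+1} = (1 + 3/5z)y_n
  so R(z) = (1 + 3/5z)/(1 − 2/5z).

Find x<0 with |R(x)|<1.
x=-0.98: |R|=0.2960
R=−1: 1+3/5x = −1+2/5x ⇒ -1/5x=2 ⇒ x=2/(-1/5)=-10.0000
Confirm numerically:
  x=-7.918: |R|=0.90008 <1
  x=-7.733: |R|=0.88923 <1
  x=-5.109: |R|=0.67860 <1
  x=-10.340: |R|=1.01324 >1
  x=-10.335: |R|=1.01305 >1
Interval (-10.0000, 0).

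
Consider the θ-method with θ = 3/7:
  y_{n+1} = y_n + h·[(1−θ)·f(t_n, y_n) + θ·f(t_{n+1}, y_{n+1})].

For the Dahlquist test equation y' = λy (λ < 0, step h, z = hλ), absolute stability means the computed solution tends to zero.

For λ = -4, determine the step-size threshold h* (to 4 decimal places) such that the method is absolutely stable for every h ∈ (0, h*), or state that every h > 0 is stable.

With y'=λy (z=hλ):
  y_{n+1} = y_n + z·[4/7·y_n + 3/7·y_{n+1}] ⇒ (1 − 3/7z)y_{n+1} = (1 + 4/7z)y_n
  R(z) = (1 + 4/7z)/(1 − 3/7z).

Boundary: |R(x)|=1, x<0.
x=-0.42: |R|=0.6441
R=−1: 1+4/7x = −1+3/7x ⇒ -1/7x=2 ⇒ x=2/(-1/7)=-14.0000
Confirm numerically:
  x=-10.176: |R|=0.89810 <1
  x=-7.951: |R|=0.80394 <1
  x=-6.267: |R|=0.70028 <1
  x=-14.268: |R|=1.00538 >1
  x=-14.136: |R|=1.00275 >1
So |R|<1 on (-14.0000, 0).

(-14.0000,0); λ=-4 ⇒ h* = (14)/4 = 3.5000.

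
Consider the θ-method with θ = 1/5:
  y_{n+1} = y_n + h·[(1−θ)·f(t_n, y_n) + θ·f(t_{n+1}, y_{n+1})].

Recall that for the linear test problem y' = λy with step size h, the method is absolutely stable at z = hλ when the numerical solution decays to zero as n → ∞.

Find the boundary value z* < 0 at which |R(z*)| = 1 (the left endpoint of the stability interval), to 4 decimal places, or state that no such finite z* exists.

left endpoint -3.3333.

On y'=λy, z=hλ:
  y_{n+1} = y_n + z·[4/5·y_n + 1/5·y_{n+1}] ⇒ (1 − 1/5z)y_{n+1} = (1 + 4/5z)y_n
  Hence R(z) = (1 + 4/5z)/(1 − 1/5z).

Need |R(x)|<1, x<0.
x=-1.31: |R|=0.0380
R=−1: 1+4/5x = −1+1/5x ⇒ -3/5x=2 ⇒ x=2/(-3/5)=-3.3333
Confirm numerically:
  x=-2.443: |R|=0.64114 <1
  x=-2.340: |R|=0.59401 <1
  x=-2.238: |R|=0.54601 <1
  x=-3.700: |R|=1.12644 >1
  x=-3.443: |R|=1.03897 >1
  x=-3.368: |R|=1.01243 >1
Interval (-3.3333, 0).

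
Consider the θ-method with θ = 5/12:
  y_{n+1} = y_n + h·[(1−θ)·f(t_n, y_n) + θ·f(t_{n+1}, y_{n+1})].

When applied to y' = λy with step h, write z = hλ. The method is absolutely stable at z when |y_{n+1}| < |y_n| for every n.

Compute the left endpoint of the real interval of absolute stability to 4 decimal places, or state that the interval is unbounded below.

On y'=λy, z=hλ:
  y_{n+1} = y_n + z·[7/12·y_n + 5/12·y_{n+1}] ⇒ (1 − 5/12z)y_{n+1} = (1 + 7/12z)y_n
  R(z) = (1 + 7/12z)/(1 − 5/12z).

Need |R(x)|<1, x<0.
x=-1.47: |R|=0.0884
R=−1: 1+7/12x = −1+5/12x ⇒ -1/6x=2 ⇒ x=2/(-1/6)=-12.0000
Confirm numerically:
  x=-11.330: |R|=0.98048 <1
  x=-10.445: |R|=0.95158 <1
  x=-10.357: |R|=0.94848 <1
  x=-6.713: |R|=0.76794 <1
  x=-12.439: |R|=1.01183 >1
  x=-12.247: |R|=1.00675 >1
  x=-12.242: |R|=1.00661 >1
Interval (-12.0000, 0).

z* = -12.0000.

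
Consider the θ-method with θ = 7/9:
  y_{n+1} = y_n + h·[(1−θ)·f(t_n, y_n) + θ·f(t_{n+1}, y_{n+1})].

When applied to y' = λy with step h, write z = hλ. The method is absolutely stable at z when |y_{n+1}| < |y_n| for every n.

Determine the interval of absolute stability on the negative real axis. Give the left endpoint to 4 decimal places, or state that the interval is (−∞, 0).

unbounded; (−∞, 0).

Set f=λy, z=hλ:
  y_{n+1} = y_n + z·[2/9·y_n + 7/9·y_{n+1}] ⇒ (1 − 7/9z)y_{n+1} = (1 + 2/9z)y_n
  so R(z) = (1 + 2/9z)/(1 − 7/9z).

Boundary: |R(x)|=1, x<0.
x=-0.7: |R|=0.5468
x=-2: |R|=0.2174
x=-10: |R|=0.1392
x=-100: |R|=0.2694
θ=7/9≥1/2 ⇒ |1+2/9x|<|1−7/9x| ∀x<0 ⇒ unbounded interval.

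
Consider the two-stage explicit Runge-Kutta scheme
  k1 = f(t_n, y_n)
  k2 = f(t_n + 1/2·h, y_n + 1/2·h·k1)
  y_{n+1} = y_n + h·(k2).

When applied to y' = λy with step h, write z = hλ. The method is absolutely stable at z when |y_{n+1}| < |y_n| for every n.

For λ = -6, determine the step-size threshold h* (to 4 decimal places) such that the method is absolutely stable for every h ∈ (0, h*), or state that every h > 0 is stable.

Set f=λy, z=hλ:
  k1=λy_n ⇒ h·k1=z·y_n;  k2=λ(1+1/2z)y_n ⇒ h·k2=z(1+1/2z)y_n
  y_{n+1}/y_n = 1 + z(1+1/2z) = 1 + z + 1/2z²
  ⇒ R(z) = 1 + z + 1/2z².

Find x<0 with |R(x)|<1.
x=-0.98: |R|=0.5002
R=1: x+1/2x²=0 ⇒ x=−2=-2.0000; min R=1−1/(4·1/2)=0.5000>−1
Confirm numerically:
  x=-1.825: |R|=0.84031 <1
  x=-1.428: |R|=0.59159 <1
  x=-1.169: |R|=0.51428 <1
  x=-2.418: |R|=1.50536 >1
  x=-2.076: |R|=1.07889 >1
Interval (-2.0000, 0).

(-2.0000,0); λ=-6 ⇒ h* = (2)/6 = 0.3333.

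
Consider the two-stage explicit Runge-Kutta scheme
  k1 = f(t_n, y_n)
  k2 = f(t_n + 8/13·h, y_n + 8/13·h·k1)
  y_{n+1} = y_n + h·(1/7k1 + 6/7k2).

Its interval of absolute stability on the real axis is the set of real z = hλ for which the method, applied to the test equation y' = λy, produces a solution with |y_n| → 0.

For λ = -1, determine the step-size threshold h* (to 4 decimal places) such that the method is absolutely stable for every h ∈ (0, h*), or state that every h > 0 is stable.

Set f=λy, z=hλ:
  k1=λy_n ⇒ h·k1=z·y_n;  k2=λ(1+8/13z)y_n ⇒ h·k2=z(1+8/13z)y_n
  y_{n+1}/y_n = 1 + 1/7z + 6/7z(1+8/13z) = 1 + z + 48/91z²
  R(z) = 1 + z + 48/91z².

Boundary: |R(x)|=1, x<0.
x=-1.39: |R|=0.6291
R=1: x+48/91x²=0 ⇒ x=−91/48=-1.8958; min R=1−1/(4·48/91)=0.5260>−1
Confirm numerically:
  x=-1.808: |R|=0.91624 <1
  x=-1.741: |R|=0.85781 <1
  x=-0.877: |R|=0.52869 <1
  x=-2.082: |R|=1.20445 >1
  x=-2.013: |R|=1.12441 >1
So |R|<1 on (-1.8958, 0).

(-1.8958,0); λ=-1 ⇒ h* = (91/48)/1 = 1.8958.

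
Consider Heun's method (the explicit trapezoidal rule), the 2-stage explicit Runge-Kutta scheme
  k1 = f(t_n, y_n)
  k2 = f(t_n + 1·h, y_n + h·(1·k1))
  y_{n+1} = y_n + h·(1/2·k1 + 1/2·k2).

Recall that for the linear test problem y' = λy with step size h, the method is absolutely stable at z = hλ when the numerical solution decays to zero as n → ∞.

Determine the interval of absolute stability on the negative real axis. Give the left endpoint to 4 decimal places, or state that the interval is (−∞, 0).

z∈(-2.0000,0).

Test eqn y'=λy, z=hλ:
  order 2, 2-stage ⇒ R(z)=1+z+z^2/2
  (e.g. R(-0.94)=0.50180, |R|=0.50180)

Need |R(x)|<1, x<0.
x=-0.94: |R|=0.5018
|R(-2.3)|=1.3450 |R(-1.77)|=0.7964 |R(-1.08)|=0.5032
Bisect:
  x_lo=-2.6810 |R|=1.9130  x_hi=-0.3613 |R|=0.7040
  mid=-1.52115 |R|=0.63580 →hi
  mid=-2.10110 |R|=1.10621 →lo
  mid=-1.81113 |R|=0.82896 →hi
  mid=-1.95611 |R|=0.95708 →hi
  mid=-2.02861 |R|=1.02902 →lo
  mid=-1.99236 |R|=0.99239 →hi
  mid=-2.01048 |R|=1.01054 →lo
  mid=-2.00142 |R|=1.00142 →lo
  ...
  [-2.00001,-1.99986] ⇒ x*=-2.0000
So |R|<1 on (-2.0000, 0).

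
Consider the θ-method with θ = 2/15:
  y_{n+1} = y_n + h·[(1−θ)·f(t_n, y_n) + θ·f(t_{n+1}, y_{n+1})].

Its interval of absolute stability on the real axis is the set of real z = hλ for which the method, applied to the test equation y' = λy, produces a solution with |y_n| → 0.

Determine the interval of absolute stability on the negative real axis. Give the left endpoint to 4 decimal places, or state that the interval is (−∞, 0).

z∈(-2.7273,0).

On y'=λy, z=hλ:
  y_{n+1} = y_n + z·[13/15·y_n + 2/15·y_{n+1}] ⇒ (1 − 2/15z)y_{n+1} = (1 + 13/15z)y_n
  ⇒ R(z) = (1 + 13/15z)/(1 − 2/15z).

Solve |R(x)|<1 on ℝ⁻.
x=-0.83: |R|=0.2527
R=−1: 1+13/15x = −1+2/15x ⇒ -11/15x=2 ⇒ x=2/(-11/15)=-2.7273
Confirm numerically:
  x=-2.629: |R|=0.94664 <1
  x=-2.351: |R|=0.78992 <1
  x=-2.123: |R|=0.65463 <1
  x=-3.280: |R|=1.28200 >1
  x=-3.017: |R|=1.15152 >1
  x=-2.947: |R|=1.11568 >1
Stable set (-2.7273, 0).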